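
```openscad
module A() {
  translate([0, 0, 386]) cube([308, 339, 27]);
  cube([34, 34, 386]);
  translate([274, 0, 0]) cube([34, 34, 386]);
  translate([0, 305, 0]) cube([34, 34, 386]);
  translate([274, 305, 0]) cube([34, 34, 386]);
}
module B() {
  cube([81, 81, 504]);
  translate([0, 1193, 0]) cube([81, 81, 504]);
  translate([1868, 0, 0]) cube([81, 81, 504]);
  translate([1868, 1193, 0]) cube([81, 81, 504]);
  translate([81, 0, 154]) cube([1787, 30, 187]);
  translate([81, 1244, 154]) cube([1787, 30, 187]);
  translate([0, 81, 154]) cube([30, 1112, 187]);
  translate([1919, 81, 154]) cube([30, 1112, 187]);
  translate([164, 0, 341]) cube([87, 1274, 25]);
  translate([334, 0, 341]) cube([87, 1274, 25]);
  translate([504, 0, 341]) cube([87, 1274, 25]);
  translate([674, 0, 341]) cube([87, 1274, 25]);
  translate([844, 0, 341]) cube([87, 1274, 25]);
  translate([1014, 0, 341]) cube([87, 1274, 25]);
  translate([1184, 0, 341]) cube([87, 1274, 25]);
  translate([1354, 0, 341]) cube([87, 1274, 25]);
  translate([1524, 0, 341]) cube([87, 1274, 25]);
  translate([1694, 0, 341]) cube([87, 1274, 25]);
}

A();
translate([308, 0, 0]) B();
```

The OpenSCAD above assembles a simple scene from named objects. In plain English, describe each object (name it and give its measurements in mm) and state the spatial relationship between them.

A is a four-legged stool. The seat is a 308×339×27 mm slab whose top surface is at z = 413 mm; four square legs, each 34×34 mm in cross-section, run from the floor (z = 0) to the underside of the seat, each flush with a corner of the seat.

B is a bed frame 1949 mm long (x) by 1274 mm wide (y). Four 81×81 mm corner posts, 504 mm tall, at the corners of the footprint. Four rails of 30 mm thickness and 187 mm height run between adjacent posts with their undersides at z = 154 mm, their outer faces flush with the outside of the frame (the two x-running rails run between the posts' inner faces; the two y-running rails run between the posts' inner faces). 10 slats, each 87 mm wide (x) and 25 mm thick, lie across the top of the two x-running rails, running the full 1274 mm width of the frame in y; the slats are evenly spaced along x between the inner faces of the end posts with equal gaps (rounded down to the nearest mm) at the −x end and between each pair — any rounding remainder accumulates at the +x end.

The bed frame is against the stool's +x side, with their −y faces flush.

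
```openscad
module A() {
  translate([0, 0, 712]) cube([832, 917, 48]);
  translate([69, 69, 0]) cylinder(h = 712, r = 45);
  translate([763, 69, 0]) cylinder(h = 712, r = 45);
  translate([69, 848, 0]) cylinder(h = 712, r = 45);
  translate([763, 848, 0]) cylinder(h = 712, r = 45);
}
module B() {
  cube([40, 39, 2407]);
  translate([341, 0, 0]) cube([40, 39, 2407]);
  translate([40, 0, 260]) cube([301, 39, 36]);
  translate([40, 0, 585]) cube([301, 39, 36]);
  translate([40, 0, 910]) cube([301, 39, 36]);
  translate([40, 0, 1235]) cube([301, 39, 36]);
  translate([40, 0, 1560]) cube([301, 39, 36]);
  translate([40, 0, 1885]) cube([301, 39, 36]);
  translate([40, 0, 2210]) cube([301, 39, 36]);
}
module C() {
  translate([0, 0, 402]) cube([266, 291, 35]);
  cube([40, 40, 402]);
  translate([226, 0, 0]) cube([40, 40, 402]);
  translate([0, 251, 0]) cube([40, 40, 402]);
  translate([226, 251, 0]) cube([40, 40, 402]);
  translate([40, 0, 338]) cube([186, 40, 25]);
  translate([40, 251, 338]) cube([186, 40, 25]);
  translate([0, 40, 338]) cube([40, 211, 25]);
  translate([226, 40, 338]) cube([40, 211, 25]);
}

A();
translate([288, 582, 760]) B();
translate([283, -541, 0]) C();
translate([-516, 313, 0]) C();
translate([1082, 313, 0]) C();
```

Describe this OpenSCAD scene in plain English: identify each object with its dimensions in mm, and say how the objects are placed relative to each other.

A is a table: top 832 mm (x) × 917 mm (y), 48 mm thick, upper face at z = 760 mm, on four round legs of 90 mm diameter, each leg's bounding box inset 24 mm from the nearest pair of top edges, running from z = 0 to the bottom of the top.

B is a wooden ladder with two side rails of 40×39 mm section and 2407 mm height, set 381 mm apart overall. Between them run 7 rectangular rungs (39 mm deep, 36 mm thick), front faces flush with the rails' −y face. The bottom of the first rung is 260 mm above the floor and each subsequent rung is 325 mm higher than the one below.

C is a four-legged stool. The seat is a 266×291×35 mm slab whose top surface is at z = 437 mm; four square legs, each 40×40 mm in cross-section, run from the floor (z = 0) to the underside of the seat, each flush with a corner of the seat. Four stretchers, 40 mm wide and 25 mm tall, connect adjacent legs with their undersides at z = 338 mm, each running between the inner faces of the legs it joins and aligned with the legs' outer faces on the other axis.

The ladder is on top of the table. Three stools sit around the table at the −y, −x, +x sides.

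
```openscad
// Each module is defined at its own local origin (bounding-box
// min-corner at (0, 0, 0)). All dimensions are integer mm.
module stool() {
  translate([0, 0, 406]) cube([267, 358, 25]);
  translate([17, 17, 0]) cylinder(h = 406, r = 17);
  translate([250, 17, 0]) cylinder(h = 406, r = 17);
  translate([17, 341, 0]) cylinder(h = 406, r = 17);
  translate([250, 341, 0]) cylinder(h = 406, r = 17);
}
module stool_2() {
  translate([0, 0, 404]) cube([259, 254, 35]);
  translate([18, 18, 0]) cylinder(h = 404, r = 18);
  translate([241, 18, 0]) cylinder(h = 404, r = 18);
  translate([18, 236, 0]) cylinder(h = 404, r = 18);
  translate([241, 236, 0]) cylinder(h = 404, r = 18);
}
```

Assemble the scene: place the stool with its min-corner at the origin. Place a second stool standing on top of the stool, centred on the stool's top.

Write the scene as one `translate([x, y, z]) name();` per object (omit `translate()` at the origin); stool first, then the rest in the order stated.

stool();
translate([4, 52, 431]) stool_2();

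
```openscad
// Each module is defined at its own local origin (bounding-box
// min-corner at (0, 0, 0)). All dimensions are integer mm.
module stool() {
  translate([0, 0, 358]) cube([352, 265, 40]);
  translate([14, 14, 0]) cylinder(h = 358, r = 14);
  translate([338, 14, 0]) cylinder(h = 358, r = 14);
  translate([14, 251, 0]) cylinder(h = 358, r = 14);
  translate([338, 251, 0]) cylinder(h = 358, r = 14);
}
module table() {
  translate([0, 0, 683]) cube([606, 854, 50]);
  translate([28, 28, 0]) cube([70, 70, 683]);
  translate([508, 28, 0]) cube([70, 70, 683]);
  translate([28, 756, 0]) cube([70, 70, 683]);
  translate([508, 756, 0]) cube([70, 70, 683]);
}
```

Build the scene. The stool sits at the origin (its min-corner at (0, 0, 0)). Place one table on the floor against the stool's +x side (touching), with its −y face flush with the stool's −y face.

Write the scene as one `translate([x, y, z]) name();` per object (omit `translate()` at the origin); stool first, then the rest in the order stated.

stool();
translate([352, 0, 0]) table();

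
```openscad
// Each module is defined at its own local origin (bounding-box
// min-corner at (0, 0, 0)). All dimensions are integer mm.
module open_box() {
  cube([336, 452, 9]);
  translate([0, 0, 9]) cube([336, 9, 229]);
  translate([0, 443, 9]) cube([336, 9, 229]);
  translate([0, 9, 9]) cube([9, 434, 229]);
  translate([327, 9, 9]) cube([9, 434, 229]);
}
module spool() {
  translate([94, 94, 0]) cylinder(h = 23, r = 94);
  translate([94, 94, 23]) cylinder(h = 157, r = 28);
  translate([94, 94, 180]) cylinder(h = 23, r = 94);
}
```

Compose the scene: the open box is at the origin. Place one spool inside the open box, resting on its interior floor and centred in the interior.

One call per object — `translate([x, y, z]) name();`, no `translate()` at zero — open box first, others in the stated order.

open_box();
translate([74, 132, 9]) spool();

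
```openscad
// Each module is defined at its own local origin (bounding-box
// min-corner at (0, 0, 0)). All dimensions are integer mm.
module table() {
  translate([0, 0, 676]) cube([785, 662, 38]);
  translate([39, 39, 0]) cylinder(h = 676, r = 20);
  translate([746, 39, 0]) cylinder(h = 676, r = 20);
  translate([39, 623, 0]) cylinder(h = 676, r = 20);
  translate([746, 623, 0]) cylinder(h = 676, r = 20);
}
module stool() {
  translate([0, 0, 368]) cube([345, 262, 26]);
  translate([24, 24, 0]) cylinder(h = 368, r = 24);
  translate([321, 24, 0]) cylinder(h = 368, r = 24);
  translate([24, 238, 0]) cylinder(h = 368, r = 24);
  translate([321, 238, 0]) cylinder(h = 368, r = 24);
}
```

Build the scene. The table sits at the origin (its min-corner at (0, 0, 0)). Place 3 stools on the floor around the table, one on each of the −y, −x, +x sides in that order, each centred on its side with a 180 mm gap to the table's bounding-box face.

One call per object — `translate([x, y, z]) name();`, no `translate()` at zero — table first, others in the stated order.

table();
translate([220, -442, 0]) stool();
translate([-525, 200, 0]) stool();
translate([965, 200, 0]) stool();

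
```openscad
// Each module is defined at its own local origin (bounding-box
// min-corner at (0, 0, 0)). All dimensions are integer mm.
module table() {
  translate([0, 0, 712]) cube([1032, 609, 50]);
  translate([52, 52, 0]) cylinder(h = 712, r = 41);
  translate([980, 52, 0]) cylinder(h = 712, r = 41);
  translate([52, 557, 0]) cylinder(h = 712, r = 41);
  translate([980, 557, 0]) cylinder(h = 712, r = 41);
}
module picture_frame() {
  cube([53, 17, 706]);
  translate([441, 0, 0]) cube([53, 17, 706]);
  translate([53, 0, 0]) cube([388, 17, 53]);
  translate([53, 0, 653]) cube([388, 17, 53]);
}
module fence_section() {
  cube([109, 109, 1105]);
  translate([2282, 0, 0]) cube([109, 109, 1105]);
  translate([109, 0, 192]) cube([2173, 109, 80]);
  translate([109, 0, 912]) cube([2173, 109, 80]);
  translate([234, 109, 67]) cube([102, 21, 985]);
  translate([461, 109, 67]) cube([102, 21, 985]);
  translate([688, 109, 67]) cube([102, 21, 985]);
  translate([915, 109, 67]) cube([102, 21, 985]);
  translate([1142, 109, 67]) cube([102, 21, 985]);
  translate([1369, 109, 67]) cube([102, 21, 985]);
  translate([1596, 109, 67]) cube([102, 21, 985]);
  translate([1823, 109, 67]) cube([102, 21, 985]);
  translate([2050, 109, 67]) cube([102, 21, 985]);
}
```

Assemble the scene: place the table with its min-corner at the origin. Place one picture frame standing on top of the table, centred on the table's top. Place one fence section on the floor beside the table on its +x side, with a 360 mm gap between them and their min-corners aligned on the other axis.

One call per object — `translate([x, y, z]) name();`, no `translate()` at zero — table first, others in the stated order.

table();
translate([269, 296, 762]) picture_frame();
translate([1392, 0, 0]) fence_section();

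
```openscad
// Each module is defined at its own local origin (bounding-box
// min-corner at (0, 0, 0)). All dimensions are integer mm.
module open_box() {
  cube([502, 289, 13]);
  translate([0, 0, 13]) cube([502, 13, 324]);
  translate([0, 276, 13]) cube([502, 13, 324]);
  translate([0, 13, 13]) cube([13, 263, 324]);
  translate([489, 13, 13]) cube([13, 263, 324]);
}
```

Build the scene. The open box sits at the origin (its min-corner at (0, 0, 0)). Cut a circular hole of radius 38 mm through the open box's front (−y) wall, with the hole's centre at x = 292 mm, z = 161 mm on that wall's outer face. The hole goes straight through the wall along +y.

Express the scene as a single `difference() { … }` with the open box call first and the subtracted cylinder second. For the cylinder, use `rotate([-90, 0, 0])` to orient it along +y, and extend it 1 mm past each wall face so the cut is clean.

difference() {
  open_box();
  translate([292, -1, 161]) rotate([-90, 0, 0]) cylinder(h = 15, r = 38);
}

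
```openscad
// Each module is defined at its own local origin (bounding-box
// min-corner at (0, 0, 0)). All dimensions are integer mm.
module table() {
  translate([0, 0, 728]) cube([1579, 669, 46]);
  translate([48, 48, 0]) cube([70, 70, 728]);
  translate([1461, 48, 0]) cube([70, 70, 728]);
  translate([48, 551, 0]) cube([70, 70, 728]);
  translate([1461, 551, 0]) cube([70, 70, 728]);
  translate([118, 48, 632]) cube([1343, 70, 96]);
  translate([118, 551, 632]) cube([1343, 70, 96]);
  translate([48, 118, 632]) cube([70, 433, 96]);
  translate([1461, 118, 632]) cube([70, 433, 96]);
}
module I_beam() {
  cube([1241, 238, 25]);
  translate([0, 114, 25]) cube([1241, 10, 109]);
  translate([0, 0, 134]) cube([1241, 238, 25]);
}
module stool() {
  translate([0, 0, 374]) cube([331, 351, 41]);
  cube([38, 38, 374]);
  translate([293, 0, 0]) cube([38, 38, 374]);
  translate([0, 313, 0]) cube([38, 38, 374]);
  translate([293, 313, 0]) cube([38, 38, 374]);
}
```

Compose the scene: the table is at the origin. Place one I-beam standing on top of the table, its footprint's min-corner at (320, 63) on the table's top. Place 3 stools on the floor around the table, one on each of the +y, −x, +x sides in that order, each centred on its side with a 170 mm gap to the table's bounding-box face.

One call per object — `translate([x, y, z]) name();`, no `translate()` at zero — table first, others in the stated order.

table();
translate([320, 63, 774]) I_beam();
translate([624, 839, 0]) stool();
translate([-501, 159, 0]) stool();
translate([1749, 159, 0]) stool();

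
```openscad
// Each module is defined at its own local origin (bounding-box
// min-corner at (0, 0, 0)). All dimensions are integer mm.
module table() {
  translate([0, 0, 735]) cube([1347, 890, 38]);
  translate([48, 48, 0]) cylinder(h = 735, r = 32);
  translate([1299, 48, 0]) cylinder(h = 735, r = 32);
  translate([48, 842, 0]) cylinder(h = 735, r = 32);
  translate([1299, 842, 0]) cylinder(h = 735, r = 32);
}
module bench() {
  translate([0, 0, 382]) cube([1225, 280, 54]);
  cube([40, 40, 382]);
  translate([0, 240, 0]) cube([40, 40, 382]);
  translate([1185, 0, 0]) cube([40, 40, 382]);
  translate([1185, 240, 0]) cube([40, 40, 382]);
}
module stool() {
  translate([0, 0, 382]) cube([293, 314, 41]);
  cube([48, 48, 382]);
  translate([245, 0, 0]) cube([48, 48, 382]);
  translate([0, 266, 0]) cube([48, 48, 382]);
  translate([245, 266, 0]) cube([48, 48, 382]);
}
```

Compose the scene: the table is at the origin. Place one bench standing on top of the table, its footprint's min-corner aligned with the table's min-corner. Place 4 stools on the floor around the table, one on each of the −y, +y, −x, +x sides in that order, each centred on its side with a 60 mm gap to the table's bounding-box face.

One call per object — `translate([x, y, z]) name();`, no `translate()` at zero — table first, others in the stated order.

table();
translate([0, 0, 773]) bench();
translate([527, -374, 0]) stool();
translate([527, 950, 0]) stool();
translate([-353, 288, 0]) stool();
translate([1407, 288, 0]) stool();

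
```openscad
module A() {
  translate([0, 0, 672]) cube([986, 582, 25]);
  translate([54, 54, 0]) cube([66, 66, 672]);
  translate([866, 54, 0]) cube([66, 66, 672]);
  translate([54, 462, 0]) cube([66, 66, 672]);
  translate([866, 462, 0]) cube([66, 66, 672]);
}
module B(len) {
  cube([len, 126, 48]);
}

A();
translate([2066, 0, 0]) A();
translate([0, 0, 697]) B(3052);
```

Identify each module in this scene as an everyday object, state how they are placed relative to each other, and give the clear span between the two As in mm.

Second table starts at x = 2066; first ends at x = 986; clear span = 2066 − 986 = 1080 mm.

A is a table. B is a beam. A beam spans the tops of two tables. The clear span between the two tables is 1080 mm.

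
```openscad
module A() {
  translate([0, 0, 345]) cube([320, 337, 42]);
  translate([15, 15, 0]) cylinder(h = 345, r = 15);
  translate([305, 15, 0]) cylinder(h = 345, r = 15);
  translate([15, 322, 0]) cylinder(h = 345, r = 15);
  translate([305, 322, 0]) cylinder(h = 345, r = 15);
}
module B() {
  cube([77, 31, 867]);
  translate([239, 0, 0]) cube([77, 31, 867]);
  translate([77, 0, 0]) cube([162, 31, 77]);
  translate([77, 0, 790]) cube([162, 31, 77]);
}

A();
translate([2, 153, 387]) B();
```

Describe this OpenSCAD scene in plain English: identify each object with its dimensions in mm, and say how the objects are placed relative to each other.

A is a simple wooden stool: a rectangular seat 320 mm (x) by 337 mm (y), 42 mm thick, top face at z = 387 mm, on four round legs, each 30 mm in diameter. The legs rest on z = 0, each leg's axis is inset half a diameter from the nearest pair of seat edges (so the leg's bounding box is flush with the corner).

B is a rectangular picture frame lying in the x–z plane (depth along y). The opening is 162 mm wide (x) by 713 mm tall (z), surrounded by a border 77 mm wide on all four sides. The frame is 31 mm deep and is made of two full-height vertical stiles with two horizontal rails fitted between them.

The picture frame is on top of the stool, centred.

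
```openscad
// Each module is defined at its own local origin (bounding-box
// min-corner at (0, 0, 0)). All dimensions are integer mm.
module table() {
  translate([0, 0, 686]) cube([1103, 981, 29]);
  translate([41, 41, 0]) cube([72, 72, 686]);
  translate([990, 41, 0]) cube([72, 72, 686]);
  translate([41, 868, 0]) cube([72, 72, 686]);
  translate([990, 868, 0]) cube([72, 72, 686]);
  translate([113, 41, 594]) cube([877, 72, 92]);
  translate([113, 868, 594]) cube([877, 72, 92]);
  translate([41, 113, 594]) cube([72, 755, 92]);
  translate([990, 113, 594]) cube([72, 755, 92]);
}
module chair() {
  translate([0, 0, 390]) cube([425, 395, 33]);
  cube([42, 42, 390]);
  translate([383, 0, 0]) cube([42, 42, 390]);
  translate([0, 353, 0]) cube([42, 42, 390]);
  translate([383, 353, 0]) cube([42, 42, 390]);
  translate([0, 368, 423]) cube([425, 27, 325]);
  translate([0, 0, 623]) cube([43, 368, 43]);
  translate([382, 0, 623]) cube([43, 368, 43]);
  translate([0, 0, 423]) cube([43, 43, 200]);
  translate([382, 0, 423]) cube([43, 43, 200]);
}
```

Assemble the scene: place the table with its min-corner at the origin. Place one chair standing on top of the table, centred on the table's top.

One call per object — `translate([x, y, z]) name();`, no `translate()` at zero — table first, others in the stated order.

table();
translate([339, 293, 715]) chair();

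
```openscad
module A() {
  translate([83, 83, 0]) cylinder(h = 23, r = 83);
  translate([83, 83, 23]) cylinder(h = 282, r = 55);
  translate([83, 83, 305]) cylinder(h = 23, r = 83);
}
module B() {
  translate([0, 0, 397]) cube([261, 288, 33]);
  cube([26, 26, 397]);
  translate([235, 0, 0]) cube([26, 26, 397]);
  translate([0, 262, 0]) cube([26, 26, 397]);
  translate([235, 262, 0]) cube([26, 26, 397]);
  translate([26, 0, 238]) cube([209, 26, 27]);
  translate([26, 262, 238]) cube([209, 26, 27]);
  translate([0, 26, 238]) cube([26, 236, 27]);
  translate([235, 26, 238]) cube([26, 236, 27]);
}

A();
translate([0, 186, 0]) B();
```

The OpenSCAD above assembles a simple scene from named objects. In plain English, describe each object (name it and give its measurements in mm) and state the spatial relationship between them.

A is a spool: two coaxial disc flanges of radius 83 mm and thickness 23 mm, joined by a core cylinder of radius 55 mm and height 282 mm. The lower flange rests on z = 0 and the three cylinders share a vertical axis.

B is a simple wooden stool: a rectangular seat 261 mm (x) by 288 mm (y), 33 mm thick, top face at z = 430 mm, on four square legs, each 26×26 mm in cross-section. The legs rest on z = 0, each flush with a corner of the seat. Four stretchers, 26 mm wide and 27 mm tall, connect adjacent legs with their undersides at z = 238 mm, each running between the inner faces of the legs it joins and aligned with the legs' outer faces on the other axis.

The stool is on the floor beside the spool on its +y side.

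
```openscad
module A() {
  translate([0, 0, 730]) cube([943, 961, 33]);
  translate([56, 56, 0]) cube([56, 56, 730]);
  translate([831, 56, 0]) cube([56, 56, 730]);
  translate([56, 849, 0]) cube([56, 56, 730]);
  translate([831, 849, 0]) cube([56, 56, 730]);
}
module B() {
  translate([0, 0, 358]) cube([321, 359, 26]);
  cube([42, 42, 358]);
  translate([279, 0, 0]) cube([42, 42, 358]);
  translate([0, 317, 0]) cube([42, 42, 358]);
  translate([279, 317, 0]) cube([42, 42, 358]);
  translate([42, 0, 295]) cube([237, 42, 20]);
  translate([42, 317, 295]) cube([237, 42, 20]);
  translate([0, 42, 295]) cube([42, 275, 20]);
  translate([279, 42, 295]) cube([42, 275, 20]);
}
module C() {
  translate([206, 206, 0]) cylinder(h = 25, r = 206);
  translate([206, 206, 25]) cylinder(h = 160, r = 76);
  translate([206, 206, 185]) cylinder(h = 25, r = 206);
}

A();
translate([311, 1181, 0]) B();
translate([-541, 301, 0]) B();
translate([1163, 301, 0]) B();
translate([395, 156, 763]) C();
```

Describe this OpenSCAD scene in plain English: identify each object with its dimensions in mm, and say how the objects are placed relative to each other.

A is a rectangular dining table. The top is 943×961×33 mm with its upper surface at z = 763 mm. It stands on four 56×56 mm square legs, each inset 56 mm from the nearest pair of top edges, running from the floor to the underside of the top.

B is a simple wooden stool: a rectangular seat 321 mm (x) by 359 mm (y), 26 mm thick, top face at z = 384 mm, on four square legs, each 42×42 mm in cross-section. The legs rest on z = 0, each flush with a corner of the seat. Four stretchers, 42 mm wide and 20 mm tall, connect adjacent legs with their undersides at z = 295 mm, each running between the inner faces of the legs it joins and aligned with the legs' outer faces on the other axis.

C is a spool: two coaxial disc flanges of radius 206 mm and thickness 25 mm, joined by a core cylinder of radius 76 mm and height 160 mm. The lower flange rests on z = 0 and the three cylinders share a vertical axis.

Three stools sit around the table at the +y, −x, +x sides. The spool is on top of the table.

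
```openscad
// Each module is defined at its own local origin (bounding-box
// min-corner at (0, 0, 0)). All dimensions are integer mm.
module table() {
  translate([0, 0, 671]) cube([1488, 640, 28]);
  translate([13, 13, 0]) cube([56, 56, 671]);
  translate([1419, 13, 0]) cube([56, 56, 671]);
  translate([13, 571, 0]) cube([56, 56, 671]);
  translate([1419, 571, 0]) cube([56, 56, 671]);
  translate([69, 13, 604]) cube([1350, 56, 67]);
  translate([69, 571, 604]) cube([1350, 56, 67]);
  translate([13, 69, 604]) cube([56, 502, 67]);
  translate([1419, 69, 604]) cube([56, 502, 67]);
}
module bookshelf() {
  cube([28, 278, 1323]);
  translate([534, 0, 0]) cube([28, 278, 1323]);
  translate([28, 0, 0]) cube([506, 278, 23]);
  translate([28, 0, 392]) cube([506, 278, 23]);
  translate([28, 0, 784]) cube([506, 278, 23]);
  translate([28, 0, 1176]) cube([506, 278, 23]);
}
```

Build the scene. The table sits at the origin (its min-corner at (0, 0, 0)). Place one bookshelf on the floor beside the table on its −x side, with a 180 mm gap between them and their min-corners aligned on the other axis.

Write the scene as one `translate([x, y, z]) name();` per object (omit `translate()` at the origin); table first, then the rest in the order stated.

table();
translate([-742, 0, 0]) bookshelf();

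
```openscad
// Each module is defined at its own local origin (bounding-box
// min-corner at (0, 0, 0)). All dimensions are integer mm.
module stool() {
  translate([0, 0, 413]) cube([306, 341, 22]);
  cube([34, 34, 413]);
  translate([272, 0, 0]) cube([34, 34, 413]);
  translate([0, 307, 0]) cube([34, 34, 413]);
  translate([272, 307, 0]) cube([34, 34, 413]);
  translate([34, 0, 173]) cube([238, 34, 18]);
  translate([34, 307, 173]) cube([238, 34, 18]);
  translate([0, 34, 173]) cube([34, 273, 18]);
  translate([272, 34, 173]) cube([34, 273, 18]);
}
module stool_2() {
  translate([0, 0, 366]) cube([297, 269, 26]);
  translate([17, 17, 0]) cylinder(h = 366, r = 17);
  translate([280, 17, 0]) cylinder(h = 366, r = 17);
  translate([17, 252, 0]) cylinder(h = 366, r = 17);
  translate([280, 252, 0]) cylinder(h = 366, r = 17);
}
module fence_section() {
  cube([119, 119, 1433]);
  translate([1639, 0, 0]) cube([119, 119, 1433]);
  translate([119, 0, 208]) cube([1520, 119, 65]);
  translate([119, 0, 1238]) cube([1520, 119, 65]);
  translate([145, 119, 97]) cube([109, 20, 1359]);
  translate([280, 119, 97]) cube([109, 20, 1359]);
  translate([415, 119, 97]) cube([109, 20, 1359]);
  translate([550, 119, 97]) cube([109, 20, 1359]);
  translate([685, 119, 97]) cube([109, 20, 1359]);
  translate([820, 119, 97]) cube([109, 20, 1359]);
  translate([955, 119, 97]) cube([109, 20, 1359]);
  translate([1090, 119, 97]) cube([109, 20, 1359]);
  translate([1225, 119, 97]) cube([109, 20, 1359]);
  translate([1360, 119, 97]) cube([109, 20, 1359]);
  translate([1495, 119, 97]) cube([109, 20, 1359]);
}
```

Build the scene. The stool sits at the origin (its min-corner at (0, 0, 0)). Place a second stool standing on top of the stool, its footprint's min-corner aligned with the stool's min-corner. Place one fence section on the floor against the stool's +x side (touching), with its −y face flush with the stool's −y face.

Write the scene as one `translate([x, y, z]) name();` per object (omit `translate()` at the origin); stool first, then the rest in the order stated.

stool();
translate([0, 0, 435]) stool_2();
translate([306, 0, 0]) fence_section();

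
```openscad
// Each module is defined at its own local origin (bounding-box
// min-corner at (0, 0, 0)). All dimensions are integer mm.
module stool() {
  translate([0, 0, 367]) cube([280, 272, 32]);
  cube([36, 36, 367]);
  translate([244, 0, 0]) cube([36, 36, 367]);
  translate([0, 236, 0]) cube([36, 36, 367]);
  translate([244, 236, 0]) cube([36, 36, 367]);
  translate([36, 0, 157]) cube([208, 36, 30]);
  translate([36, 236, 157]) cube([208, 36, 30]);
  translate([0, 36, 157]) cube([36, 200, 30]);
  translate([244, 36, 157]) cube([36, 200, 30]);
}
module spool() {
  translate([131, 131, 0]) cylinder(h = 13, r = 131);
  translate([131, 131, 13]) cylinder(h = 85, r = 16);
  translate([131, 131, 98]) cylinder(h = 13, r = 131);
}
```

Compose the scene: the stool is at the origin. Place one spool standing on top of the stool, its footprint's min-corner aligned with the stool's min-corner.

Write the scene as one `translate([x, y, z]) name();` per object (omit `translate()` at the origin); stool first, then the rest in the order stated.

stool();
translate([0, 0, 399]) spool();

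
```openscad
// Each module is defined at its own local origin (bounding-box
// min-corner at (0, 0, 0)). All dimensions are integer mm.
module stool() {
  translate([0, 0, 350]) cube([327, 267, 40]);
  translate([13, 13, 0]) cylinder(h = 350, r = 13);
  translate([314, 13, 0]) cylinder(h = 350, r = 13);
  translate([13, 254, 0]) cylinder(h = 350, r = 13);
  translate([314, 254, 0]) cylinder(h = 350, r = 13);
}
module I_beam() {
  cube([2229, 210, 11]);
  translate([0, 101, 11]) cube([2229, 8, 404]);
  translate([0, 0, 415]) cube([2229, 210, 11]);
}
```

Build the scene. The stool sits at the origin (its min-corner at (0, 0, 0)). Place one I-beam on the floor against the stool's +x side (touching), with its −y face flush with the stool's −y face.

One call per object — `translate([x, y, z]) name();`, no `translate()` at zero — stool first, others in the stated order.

stool();
translate([327, 0, 0]) I_beam();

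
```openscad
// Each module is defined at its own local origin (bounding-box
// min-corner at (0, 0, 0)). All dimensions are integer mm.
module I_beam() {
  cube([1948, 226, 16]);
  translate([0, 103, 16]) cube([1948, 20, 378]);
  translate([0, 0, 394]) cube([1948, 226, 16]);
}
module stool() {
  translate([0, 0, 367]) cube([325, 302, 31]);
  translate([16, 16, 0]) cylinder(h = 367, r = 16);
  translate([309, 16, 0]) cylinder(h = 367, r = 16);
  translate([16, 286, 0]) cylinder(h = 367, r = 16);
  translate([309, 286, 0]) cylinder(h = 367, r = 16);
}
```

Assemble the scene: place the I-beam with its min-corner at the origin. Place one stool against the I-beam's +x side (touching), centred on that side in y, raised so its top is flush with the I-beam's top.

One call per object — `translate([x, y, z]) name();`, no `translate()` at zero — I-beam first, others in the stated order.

I_beam();
translate([1948, -38, 12]) stool();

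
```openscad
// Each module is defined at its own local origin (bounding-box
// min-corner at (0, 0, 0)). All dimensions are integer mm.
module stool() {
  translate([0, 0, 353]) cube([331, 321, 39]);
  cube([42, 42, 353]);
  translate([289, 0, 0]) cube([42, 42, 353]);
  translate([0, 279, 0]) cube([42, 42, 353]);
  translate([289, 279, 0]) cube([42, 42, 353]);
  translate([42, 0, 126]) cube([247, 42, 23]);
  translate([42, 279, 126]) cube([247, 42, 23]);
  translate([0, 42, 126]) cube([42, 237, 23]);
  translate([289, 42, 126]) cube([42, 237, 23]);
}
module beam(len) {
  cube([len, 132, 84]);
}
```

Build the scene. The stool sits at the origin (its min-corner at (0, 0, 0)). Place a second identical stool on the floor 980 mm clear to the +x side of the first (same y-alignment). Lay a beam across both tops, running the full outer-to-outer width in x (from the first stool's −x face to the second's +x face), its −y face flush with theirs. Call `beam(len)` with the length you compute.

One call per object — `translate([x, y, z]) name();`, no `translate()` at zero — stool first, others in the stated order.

stool();
translate([1311, 0, 0]) stool();
translate([0, 0, 392]) beam(1642);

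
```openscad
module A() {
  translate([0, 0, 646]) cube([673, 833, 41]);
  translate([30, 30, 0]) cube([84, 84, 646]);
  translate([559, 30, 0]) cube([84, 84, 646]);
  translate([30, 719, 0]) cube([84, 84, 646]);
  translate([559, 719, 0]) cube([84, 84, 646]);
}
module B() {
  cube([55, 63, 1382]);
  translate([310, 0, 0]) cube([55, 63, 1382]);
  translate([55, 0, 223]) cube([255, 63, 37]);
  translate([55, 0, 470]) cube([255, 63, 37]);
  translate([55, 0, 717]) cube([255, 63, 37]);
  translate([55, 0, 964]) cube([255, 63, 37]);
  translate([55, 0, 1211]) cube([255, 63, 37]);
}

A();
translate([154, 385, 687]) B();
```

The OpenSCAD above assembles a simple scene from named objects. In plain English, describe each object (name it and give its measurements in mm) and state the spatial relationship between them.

A is a table with a 673×833 mm rectangular top, 41 mm thick, top surface at z = 687 mm, supported by four 84×84 mm square legs, each inset 30 mm from the nearest pair of top edges, running from the floor.

B is a wooden ladder with two side rails of 55×63 mm section and 1382 mm height, set 365 mm apart overall. Between them run 5 rectangular rungs (63 mm deep, 37 mm thick), front faces flush with the rails' −y face. The bottom of the first rung is 223 mm above the floor and each subsequent rung is 247 mm higher than the one below.

The ladder is on top of the table, centred.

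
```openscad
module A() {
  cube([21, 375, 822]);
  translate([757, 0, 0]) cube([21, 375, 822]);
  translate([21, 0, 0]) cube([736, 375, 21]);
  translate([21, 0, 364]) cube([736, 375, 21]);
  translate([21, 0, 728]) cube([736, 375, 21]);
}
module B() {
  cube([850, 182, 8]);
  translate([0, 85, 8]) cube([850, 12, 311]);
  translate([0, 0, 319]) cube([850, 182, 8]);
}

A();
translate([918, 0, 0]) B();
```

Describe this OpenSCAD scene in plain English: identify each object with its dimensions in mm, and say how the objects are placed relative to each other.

A is a bookshelf 778 mm wide overall, 375 mm deep and 822 mm tall. The two sides are 21 mm thick vertical panels. 3 horizontal shelves of 21 mm thickness span between the inner faces of the sides; the lowest shelf sits on the floor and shelves are stacked with a clear vertical gap of 343 mm between each pair.

B is an I-beam lying along x, 850 mm long. Overall section height 327 mm. Two flanges 182 mm wide (y) and 8 mm thick, one on the floor and one at the top; a web 12 mm thick runs between them, centred on the flange width.

The I-beam is on the floor beside the bookshelf on its +x side.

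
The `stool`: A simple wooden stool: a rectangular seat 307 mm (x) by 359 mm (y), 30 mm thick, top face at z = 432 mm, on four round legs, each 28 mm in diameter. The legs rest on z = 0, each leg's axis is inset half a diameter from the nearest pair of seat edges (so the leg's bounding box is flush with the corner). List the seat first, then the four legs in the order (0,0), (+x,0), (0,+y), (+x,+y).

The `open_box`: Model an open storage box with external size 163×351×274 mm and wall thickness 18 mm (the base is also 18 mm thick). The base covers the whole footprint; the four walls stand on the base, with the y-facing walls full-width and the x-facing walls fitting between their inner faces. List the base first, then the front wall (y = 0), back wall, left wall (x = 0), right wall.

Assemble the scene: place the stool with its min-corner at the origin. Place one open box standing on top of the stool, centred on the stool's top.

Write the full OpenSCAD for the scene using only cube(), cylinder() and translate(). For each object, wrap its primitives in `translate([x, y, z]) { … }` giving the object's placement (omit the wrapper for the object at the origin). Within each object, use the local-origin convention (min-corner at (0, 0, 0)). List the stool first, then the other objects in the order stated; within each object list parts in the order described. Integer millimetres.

translate([0, 0, 402]) cube([307, 359, 30]);
translate([14, 14, 0]) cylinder(h = 402, r = 14);
translate([293, 14, 0]) cylinder(h = 402, r = 14);
translate([14, 345, 0]) cylinder(h = 402, r = 14);
translate([293, 345, 0]) cylinder(h = 402, r = 14);
translate([72, 4, 432]) {
  cube([163, 351, 18]);
  translate([0, 0, 18]) cube([163, 18, 256]);
  translate([0, 333, 18]) cube([163, 18, 256]);
  translate([0, 18, 18]) cube([18, 315, 256]);
  translate([145, 18, 18]) cube([18, 315, 256]);
}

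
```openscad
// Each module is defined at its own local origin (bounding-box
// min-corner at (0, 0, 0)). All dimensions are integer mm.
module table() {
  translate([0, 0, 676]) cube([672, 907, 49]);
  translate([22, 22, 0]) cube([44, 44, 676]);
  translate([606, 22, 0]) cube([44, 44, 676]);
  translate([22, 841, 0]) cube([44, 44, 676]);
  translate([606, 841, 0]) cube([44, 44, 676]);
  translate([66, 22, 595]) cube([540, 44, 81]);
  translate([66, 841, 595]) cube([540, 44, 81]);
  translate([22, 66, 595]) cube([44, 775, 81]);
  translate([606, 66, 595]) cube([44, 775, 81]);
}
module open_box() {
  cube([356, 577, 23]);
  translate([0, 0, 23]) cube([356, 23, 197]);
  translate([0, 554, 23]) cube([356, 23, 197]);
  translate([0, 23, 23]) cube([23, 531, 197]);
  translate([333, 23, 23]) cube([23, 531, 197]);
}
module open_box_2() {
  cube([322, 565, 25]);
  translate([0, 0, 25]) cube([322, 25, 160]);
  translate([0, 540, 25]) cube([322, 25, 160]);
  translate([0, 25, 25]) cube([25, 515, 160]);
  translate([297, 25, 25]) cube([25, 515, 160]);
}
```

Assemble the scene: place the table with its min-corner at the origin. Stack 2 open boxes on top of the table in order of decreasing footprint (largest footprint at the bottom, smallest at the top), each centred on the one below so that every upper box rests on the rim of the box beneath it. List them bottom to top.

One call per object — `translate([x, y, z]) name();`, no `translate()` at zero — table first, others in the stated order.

table();
translate([158, 165, 725]) open_box();
translate([175, 171, 945]) open_box_2();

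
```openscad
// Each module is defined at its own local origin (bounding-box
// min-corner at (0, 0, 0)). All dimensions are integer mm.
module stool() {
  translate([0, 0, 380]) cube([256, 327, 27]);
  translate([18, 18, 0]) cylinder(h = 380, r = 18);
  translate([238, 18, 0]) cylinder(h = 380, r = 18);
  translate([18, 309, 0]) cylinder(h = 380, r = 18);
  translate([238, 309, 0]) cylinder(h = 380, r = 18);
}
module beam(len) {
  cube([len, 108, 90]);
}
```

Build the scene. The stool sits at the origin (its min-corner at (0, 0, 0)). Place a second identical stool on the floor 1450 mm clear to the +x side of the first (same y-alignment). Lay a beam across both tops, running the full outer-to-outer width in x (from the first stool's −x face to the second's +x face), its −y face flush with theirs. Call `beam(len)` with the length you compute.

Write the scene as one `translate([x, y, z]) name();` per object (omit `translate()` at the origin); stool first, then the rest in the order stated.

stool();
translate([1706, 0, 0]) stool();
translate([0, 0, 407]) beam(1962);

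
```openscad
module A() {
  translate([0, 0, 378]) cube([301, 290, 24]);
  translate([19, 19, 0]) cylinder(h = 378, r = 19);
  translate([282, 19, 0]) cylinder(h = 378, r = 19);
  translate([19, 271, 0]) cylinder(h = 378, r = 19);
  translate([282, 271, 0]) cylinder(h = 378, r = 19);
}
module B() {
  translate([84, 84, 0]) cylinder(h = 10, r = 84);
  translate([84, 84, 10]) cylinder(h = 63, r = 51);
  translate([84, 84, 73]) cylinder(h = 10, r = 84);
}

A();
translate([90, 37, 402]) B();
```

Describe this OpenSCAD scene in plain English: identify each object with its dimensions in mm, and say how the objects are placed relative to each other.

A is a four-legged stool. The seat is 301×290 mm, 24 mm thick, top at z = 402 mm. It stands on four round legs, each 38 mm in diameter, from z = 0 to the seat underside, each leg's axis is inset half a diameter from the nearest pair of seat edges (so the leg's bounding box is flush with the corner).

B is a spool: two coaxial disc flanges of radius 84 mm and thickness 10 mm, joined by a core cylinder of radius 51 mm and height 63 mm. The lower flange rests on z = 0 and the three cylinders share a vertical axis.

The spool is on top of the stool.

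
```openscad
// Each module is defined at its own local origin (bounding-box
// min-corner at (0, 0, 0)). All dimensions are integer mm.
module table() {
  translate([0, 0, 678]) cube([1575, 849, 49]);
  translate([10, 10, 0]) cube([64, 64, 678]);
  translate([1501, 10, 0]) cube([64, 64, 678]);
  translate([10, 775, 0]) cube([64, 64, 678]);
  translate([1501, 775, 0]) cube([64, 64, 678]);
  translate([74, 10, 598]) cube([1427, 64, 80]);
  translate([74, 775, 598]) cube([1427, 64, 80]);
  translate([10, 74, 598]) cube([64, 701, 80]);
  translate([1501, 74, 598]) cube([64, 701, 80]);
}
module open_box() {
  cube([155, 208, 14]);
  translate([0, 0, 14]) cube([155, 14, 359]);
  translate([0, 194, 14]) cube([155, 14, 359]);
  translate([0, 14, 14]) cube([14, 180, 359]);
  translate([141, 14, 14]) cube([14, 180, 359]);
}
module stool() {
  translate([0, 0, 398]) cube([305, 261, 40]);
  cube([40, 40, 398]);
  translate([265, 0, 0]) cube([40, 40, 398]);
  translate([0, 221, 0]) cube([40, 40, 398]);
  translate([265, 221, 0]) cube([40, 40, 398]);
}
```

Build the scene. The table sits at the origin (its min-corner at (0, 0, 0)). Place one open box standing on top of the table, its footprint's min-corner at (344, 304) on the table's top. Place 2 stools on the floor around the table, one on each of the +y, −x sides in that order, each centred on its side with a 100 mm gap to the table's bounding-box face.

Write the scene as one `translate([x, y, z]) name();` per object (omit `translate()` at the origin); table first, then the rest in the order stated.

table();
translate([344, 304, 727]) open_box();
translate([635, 949, 0]) stool();
translate([-405, 294, 0]) stool();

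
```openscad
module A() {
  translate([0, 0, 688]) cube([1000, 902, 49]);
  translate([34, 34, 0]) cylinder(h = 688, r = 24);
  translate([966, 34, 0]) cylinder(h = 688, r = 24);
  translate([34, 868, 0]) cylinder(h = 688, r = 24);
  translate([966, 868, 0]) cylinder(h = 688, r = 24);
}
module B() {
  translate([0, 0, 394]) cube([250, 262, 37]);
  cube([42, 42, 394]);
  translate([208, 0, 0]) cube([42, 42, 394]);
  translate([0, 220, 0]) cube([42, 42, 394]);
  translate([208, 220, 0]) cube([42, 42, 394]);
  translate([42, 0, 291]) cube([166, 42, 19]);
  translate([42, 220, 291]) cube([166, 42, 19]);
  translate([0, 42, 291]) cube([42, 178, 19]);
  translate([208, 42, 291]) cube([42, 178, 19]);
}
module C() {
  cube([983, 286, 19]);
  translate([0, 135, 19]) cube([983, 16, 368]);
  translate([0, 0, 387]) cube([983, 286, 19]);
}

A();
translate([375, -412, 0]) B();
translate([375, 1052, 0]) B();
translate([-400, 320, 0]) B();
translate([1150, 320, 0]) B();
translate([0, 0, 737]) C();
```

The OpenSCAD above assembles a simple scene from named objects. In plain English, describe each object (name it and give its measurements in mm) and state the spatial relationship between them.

A is a table with a 1000×902 mm rectangular top, 49 mm thick, top surface at z = 737 mm, supported by four round legs of 48 mm diameter, each leg's bounding box inset 10 mm from the nearest pair of top edges, running from the floor.

B is a four-legged stool. The seat is a 250×262×37 mm slab whose top surface is at z = 431 mm; four square legs, each 42×42 mm in cross-section, run from the floor (z = 0) to the underside of the seat, each flush with a corner of the seat. Four stretchers, 42 mm wide and 19 mm tall, connect adjacent legs with their undersides at z = 291 mm, each running between the inner faces of the legs it joins and aligned with the legs' outer faces on the other axis.

C is an I-beam lying along x, 983 mm long. Overall section height 406 mm. Two flanges 286 mm wide (y) and 19 mm thick, one on the floor and one at the top; a web 16 mm thick runs between them, centred on the flange width.

Four stools sit around the table at the −y, +y, −x, +x sides. The I-beam is on top of the table.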